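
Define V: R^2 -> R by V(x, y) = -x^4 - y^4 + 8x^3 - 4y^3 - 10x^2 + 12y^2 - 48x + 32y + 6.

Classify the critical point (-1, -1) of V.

saddle point

The mixed partial ∂²V/∂x∂y is 0, so the Hessian at any point is diag(V_xx, V_yy) = diag(4(-3x^2 + 12x - 5), 12(-y^2 - 2y + 2)).
At (-1, -1): H = diag(-80, 36).
The eigenvalues have opposite signs, so H is indefinite: a saddle point.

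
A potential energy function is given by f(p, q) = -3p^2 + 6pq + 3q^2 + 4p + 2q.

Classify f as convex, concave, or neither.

neither

f is quadratic, so its Hessian is the constant matrix H = [[-6, 6], [6, 6]].
det(H) = -72, tr(H) = 0.
det(H) < 0, so H is indefinite: neither convex nor concave.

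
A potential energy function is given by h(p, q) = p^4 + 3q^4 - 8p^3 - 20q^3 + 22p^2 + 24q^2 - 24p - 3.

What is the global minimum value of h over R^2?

h(p,q) separates as A(p) + B(q) − 3, so its minimum is min A + min B − 3.
A'(p) = 4(p - 3)(p - 2)(p - 1) vanishes at p ∈ {1, 2, 3}; B'(q) = 12q(q - 4)(q - 1) vanishes at q ∈ {0, 1, 4}.
Local minima of A (where A''>0): A(1)=-9, A(3)=-9. Local minima of B: B(0)=0, B(4)=-128.
So the global minimum of h is A(1) + B(4) − 3 = -9 − 128 − 3 = -140, attained at (1, 4).

-140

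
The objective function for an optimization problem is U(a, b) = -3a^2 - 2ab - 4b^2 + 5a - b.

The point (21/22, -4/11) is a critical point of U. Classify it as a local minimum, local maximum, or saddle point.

local maximum

The Hessian of U is constant: H = [[-6, -2], [-2, -8]].
det(H) = (-6)·(-8) − (-2)² = 44.
det(H) > 0 and tr(H) = -14 < 0, so H is negative definite and the point is a local maximum.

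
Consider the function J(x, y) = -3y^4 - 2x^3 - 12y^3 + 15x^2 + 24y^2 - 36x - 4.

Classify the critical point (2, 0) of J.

The mixed partial ∂²J/∂x∂y is 0, so the Hessian at any point is diag(J_xx, J_yy) = diag(6(-2x + 5), 12(-3y^2 - 6y + 4)).
At (2, 0): H = diag(6, 48).
Both eigenvalues are positive, so H is positive definite: a local minimum.

local minimum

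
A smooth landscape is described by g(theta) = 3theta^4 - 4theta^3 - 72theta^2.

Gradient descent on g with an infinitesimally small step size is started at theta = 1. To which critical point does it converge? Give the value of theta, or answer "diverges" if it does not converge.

g'(theta) = 12theta(theta - 4)(theta + 3), so g'(1) = -144.
Gradient descent moves in the -g' direction, i.e. theta is increasing.
The nearest critical point in that direction is theta = 4, where g'' = 336 > 0 (a local minimum). The iterate converges there.

4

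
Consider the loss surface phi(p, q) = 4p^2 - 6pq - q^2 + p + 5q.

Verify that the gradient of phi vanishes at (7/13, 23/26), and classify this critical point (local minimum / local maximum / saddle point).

∇phi = (8p - 6q + 1, -6p - 2q + 5); substituting (7/13, 23/26) gives ∇phi = (0, 0), so (7/13, 23/26) is indeed a critical point.
The Hessian of phi is constant: H = [[8, -6], [-6, -2]].
det(H) = 8·(-2) − (-6)² = -52.
Since det(H) < 0, H is indefinite and the critical point is a saddle point.

saddle point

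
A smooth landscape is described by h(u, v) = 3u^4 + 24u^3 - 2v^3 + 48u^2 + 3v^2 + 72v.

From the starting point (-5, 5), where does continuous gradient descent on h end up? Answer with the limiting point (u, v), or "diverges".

h is separable, so gradient descent decouples: u follows -∂h/∂u, v follows -∂h/∂v.
∂h/∂u = 12u(u + 2)(u + 4); at u=-5 this is -180, so u increases.
∂h/∂v = -6(v - 4)(v + 3); at v=5 this is -48, so v increases.
The v-coordinate has no critical point in that direction and runs off to infinity.

diverges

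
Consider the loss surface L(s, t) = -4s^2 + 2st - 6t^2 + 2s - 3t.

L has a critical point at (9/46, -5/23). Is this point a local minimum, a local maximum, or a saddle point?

The Hessian of L is constant: H = [[-8, 2], [2, -12]].
det(H) = (-8)·(-12) − 2² = 92.
det(H) > 0 and tr(H) = -20 < 0, so H is negative definite and the point is a local maximum.

local maximum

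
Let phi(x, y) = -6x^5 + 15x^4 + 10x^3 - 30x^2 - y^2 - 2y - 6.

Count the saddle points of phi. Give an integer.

phi separates as a function of x plus a function of y, so ∇phi=0 decouples.
∂phi/∂x = -30x(x - 2)(x - 1)(x + 1) = 0 at x ∈ {-1, 0, 1, 2}; ∂phi/∂y = -2(y + 1) = 0 at y ∈ {-1}.
The Hessian is diagonal: diag(phi_xx, phi_yy). Second derivatives: phi_xx(-1)=180, phi_xx(0)=-60, phi_xx(1)=60, phi_xx(2)=-180; phi_yy(-1)=-2.
Saddle points occur where the two diagonal entries have opposite signs: (-1, -1), (1, -1). Count: 2.

2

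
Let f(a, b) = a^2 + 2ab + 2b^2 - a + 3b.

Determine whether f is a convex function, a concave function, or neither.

convex

f is quadratic, so its Hessian is the constant matrix H = [[2, 2], [2, 4]].
det(H) = 4, tr(H) = 6.
det(H) > 0 and tr(H) > 0, so H is positive definite everywhere: convex.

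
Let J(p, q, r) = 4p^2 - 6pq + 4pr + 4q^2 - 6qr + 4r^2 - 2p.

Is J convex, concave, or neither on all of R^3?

J is quadratic, so its Hessian is the constant matrix H = [[8, -6, 4], [-6, 8, -6], [4, -6, 8]].
Leading principal minors: 8, 28, 96.
All positive ⇒ H ≻ 0 ⇒ convex.

convex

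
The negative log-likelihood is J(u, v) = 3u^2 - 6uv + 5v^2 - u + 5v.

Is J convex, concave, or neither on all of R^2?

J is quadratic, so its Hessian is the constant matrix H = [[6, -6], [-6, 10]].
det(H) = 24, tr(H) = 16.
det(H) > 0 and tr(H) > 0, so H is positive definite everywhere: convex.

convex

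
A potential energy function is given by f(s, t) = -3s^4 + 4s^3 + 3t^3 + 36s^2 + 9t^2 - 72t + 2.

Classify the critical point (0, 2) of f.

local minimum

The mixed partial ∂²f/∂s∂t is 0, so the Hessian at any point is diag(f_ss, f_tt) = diag(12(-3s^2 + 2s + 6), 18(t + 1)).
At (0, 2): H = diag(72, 54).
Both eigenvalues are positive, so H is positive definite: a local minimum.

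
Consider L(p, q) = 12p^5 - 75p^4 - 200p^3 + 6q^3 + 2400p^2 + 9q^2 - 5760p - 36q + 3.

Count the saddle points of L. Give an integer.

L separates as a function of p plus a function of q, so ∇L=0 decouples.
∂L/∂p = 60(p - 4)(p - 3)(p - 2)(p + 4) = 0 at p ∈ {-4, 2, 3, 4}; ∂L/∂q = 18(q - 1)(q + 2) = 0 at q ∈ {-2, 1}.
The Hessian is diagonal: diag(L_pp, L_qq). Second derivatives: L_pp(-4)=-20160, L_pp(2)=720, L_pp(3)=-420, L_pp(4)=960; L_qq(-2)=-54, L_qq(1)=54.
Saddle points occur where the two diagonal entries have opposite signs: (-4, 1), (2, -2), (3, 1), (4, -2). Count: 4.

4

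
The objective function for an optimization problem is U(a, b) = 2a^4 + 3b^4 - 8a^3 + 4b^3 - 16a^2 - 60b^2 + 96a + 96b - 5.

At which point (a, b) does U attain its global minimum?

U(a,b) separates as P(a) + Q(b) − 5, so its minimum is min P + min Q − 5.
P'(a) = 8(a - 3)(a - 2)(a + 2) vanishes at a ∈ {-2, 2, 3}; Q'(b) = 12(b - 2)(b - 1)(b + 4) vanishes at b ∈ {-4, 1, 2}.
Local minima of P (where P''>0): P(-2)=-160, P(3)=90. Local minima of Q: Q(-4)=-832, Q(2)=32.
So the global minimum of U is P(-2) + Q(-4) − 5 = -160 − 832 − 5 = -997, attained at (-2, -4).

(-2, -4)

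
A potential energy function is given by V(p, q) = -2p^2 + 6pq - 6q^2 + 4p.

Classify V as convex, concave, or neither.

concave

V is quadratic, so its Hessian is the constant matrix H = [[-4, 6], [6, -12]].
det(H) = 12, tr(H) = -16.
det(H) > 0 and tr(H) < 0, so H is negative definite everywhere: concave.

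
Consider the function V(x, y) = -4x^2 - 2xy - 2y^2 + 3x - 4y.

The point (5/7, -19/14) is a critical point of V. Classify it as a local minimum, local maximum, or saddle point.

The Hessian of V is constant: H = [[-8, -2], [-2, -4]].
det(H) = (-8)·(-4) − (-2)² = 28.
det(H) > 0 and tr(H) = -12 < 0, so H is negative definite and the point is a local maximum.

local maximum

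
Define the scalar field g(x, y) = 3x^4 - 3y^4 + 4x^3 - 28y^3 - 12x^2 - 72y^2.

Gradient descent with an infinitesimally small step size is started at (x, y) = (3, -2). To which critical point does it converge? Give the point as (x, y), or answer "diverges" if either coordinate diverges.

g is separable, so gradient descent decouples: x follows -∂g/∂x, y follows -∂g/∂y.
∂g/∂x = 12x(x - 1)(x + 2); at x=3 this is 360, so x decreases.
∂g/∂y = -12y(y + 3)(y + 4); at y=-2 this is 48, so y decreases.
x converges to its nearest critical value 1 (a local min of the x-part); y converges to -3. The iterate converges to (1, -3).

(1, -3)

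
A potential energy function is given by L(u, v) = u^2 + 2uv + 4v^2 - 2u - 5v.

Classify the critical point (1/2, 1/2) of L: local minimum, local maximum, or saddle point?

The Hessian of L is constant: H = [[2, 2], [2, 8]].
det(H) = 2·8 − 2² = 12.
det(H) > 0 and tr(H) = 10 > 0, so H is positive definite and the point is a local minimum.

local minimum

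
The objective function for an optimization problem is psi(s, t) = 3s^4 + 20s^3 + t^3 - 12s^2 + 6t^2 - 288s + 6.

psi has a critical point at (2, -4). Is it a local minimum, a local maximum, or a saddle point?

saddle point

The mixed partial ∂²psi/∂s∂t is 0, so the Hessian at any point is diag(psi_ss, psi_tt) = diag(12(3s^2 + 10s - 2), 6(t + 2)).
At (2, -4): H = diag(360, -12).
The eigenvalues have opposite signs, so H is indefinite: a saddle point.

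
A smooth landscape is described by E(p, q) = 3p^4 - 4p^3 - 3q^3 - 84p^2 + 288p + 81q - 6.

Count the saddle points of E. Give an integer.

E separates as a function of p plus a function of q, so ∇E=0 decouples.
∂E/∂p = 12(p - 3)(p - 2)(p + 4) = 0 at p ∈ {-4, 2, 3}; ∂E/∂q = -9(q - 3)(q + 3) = 0 at q ∈ {-3, 3}.
The Hessian is diagonal: diag(E_pp, E_qq). Second derivatives: E_pp(-4)=504, E_pp(2)=-72, E_pp(3)=84; E_qq(-3)=54, E_qq(3)=-54.
Saddle points occur where the two diagonal entries have opposite signs: (-4, 3), (2, -3), (3, 3). Count: 3.

3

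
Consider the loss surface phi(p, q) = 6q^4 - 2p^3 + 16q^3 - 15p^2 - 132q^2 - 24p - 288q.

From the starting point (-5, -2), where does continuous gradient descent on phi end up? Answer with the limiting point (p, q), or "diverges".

phi is separable, so gradient descent decouples: p follows -∂phi/∂p, q follows -∂phi/∂q.
∂phi/∂p = -6(p + 1)(p + 4); at p=-5 this is -24, so p increases.
∂phi/∂q = 24(q - 3)(q + 1)(q + 4); at q=-2 this is 240, so q decreases.
p converges to its nearest critical value -4 (a local min of the p-part); q converges to -4. The iterate converges to (-4, -4).

(-4, -4)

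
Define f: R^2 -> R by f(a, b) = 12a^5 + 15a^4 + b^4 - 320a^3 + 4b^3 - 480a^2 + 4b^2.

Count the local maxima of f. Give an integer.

2

f separates as a function of a plus a function of b, so ∇f=0 decouples.
∂f/∂a = 60a(a - 4)(a + 1)(a + 4) = 0 at a ∈ {-4, -1, 0, 4}; ∂f/∂b = 4b(b + 1)(b + 2) = 0 at b ∈ {-2, -1, 0}.
The Hessian is diagonal: diag(f_aa, f_bb). Second derivatives: f_aa(-4)=-5760, f_aa(-1)=900, f_aa(0)=-960, f_aa(4)=9600; f_bb(-2)=8, f_bb(-1)=-4, f_bb(0)=8.
Local maxima occur where both diagonal entries negative: (-4, -1), (0, -1). Count: 2.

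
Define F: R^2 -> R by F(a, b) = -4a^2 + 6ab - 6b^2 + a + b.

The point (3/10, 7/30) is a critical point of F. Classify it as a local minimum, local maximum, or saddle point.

The Hessian of F is constant: H = [[-8, 6], [6, -12]].
det(H) = (-8)·(-12) − 6² = 60.
det(H) > 0 and tr(H) = -20 < 0, so H is negative definite and the point is a local maximum.

local maximum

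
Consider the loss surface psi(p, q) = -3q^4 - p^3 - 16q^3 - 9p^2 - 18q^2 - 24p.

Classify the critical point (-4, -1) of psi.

local minimum

The mixed partial ∂²psi/∂p∂q is 0, so the Hessian at any point is diag(psi_pp, psi_qq) = diag(-6(p + 3), -12(3q^2 + 8q + 3)).
At (-4, -1): H = diag(6, 24).
Both eigenvalues are positive, so H is positive definite: a local minimum.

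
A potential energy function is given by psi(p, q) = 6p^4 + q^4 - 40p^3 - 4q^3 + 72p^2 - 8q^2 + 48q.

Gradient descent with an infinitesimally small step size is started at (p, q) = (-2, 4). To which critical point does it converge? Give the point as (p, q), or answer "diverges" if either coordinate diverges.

psi is separable, so gradient descent decouples: p follows -∂psi/∂p, q follows -∂psi/∂q.
∂psi/∂p = 24p(p - 3)(p - 2); at p=-2 this is -960, so p increases.
∂psi/∂q = 4(q - 3)(q - 2)(q + 2); at q=4 this is 48, so q decreases.
p converges to its nearest critical value 0 (a local min of the p-part); q converges to 3. The iterate converges to (0, 3).

(0, 3)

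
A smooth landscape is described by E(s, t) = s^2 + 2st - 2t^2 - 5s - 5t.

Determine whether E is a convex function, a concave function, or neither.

E is quadratic, so its Hessian is the constant matrix H = [[2, 2], [2, -4]].
det(H) = -12, tr(H) = -2.
det(H) < 0, so H is indefinite: neither convex nor concave.

neither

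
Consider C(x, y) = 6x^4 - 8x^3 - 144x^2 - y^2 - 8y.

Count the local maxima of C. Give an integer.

1

C separates as a function of x plus a function of y, so ∇C=0 decouples.
∂C/∂x = 24x(x - 4)(x + 3) = 0 at x ∈ {-3, 0, 4}; ∂C/∂y = -2(y + 4) = 0 at y ∈ {-4}.
The Hessian is diagonal: diag(C_xx, C_yy). Second derivatives: C_xx(-3)=504, C_xx(0)=-288, C_xx(4)=672; C_yy(-4)=-2.
Local maxima occur where both diagonal entries negative: (0, -4). Count: 1.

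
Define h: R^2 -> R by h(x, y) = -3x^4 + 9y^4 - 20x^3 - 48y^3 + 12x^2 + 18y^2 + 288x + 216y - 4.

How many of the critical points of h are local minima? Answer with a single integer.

2

h separates as a function of x plus a function of y, so ∇h=0 decouples.
∂h/∂x = -12(x - 2)(x + 3)(x + 4) = 0 at x ∈ {-4, -3, 2}; ∂h/∂y = 36(y - 3)(y - 2)(y + 1) = 0 at y ∈ {-1, 2, 3}.
The Hessian is diagonal: diag(h_xx, h_yy). Second derivatives: h_xx(-4)=-72, h_xx(-3)=60, h_xx(2)=-360; h_yy(-1)=432, h_yy(2)=-108, h_yy(3)=144.
Local minima occur where both diagonal entries positive: (-3, -1), (-3, 3). Count: 2.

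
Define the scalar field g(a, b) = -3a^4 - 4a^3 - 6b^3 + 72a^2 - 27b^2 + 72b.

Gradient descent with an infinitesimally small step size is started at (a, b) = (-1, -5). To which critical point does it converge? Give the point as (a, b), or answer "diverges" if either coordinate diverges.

(0, -4)

g is separable, so gradient descent decouples: a follows -∂g/∂a, b follows -∂g/∂b.
∂g/∂a = -12a(a - 3)(a + 4); at a=-1 this is -144, so a increases.
∂g/∂b = -18(b - 1)(b + 4); at b=-5 this is -108, so b increases.
a converges to its nearest critical value 0 (a local min of the a-part); b converges to -4. The iterate converges to (0, -4).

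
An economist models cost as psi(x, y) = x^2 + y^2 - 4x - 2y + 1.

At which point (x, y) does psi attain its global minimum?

psi(x,y) separates as P(x) + Q(y) + 1, so its minimum is min P + min Q + 1.
P'(x) = 2x - 4 vanishes at x ∈ {2}; Q'(y) = 2y - 2 vanishes at y ∈ {1}.
Local minima of P (where P''>0): P(2)=-4. Local minima of Q: Q(1)=-1.
So the global minimum of psi is P(2) + Q(1) + 1 = -4 − 1 + 1 = -4, attained at (2, 1).

(2, 1)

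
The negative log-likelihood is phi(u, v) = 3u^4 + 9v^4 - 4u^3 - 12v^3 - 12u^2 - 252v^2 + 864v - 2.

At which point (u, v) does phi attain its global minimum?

phi(u,v) separates as P(u) + Q(v) − 2, so its minimum is min P + min Q − 2.
P'(u) = 12u(u - 2)(u + 1) vanishes at u ∈ {-1, 0, 2}; Q'(v) = 36(v - 3)(v - 2)(v + 4) vanishes at v ∈ {-4, 2, 3}.
Local minima of P (where P''>0): P(-1)=-5, P(2)=-32. Local minima of Q: Q(-4)=-4416, Q(3)=729.
So the global minimum of phi is P(2) + Q(-4) − 2 = -32 − 4416 − 2 = -4450, attained at (2, -4).

(2, -4)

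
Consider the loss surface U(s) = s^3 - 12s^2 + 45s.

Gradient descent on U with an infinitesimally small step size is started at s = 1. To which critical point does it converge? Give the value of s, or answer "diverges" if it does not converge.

U'(s) = 3(s - 5)(s - 3), so U'(1) = 24.
Gradient descent moves in the -U' direction, i.e. s is decreasing.
There is no critical point below s=1, and U' keeps the same sign, so the iterate runs off to −∞.

diverges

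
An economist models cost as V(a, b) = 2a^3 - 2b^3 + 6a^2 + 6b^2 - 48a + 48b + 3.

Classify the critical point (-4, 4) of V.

local maximum

The mixed partial ∂²V/∂a∂b is 0, so the Hessian at any point is diag(V_aa, V_bb) = diag(12(a + 1), 12(-b + 1)).
At (-4, 4): H = diag(-36, -36).
Both eigenvalues are negative, so H is negative definite: a local maximum.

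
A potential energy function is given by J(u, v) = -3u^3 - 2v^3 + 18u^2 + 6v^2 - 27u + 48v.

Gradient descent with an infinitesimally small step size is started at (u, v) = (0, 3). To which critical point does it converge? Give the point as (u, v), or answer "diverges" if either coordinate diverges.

J is separable, so gradient descent decouples: u follows -∂J/∂u, v follows -∂J/∂v.
∂J/∂u = -9(u - 3)(u - 1); at u=0 this is -27, so u increases.
∂J/∂v = -6(v - 4)(v + 2); at v=3 this is 30, so v decreases.
u converges to its nearest critical value 1 (a local min of the u-part); v converges to -2. The iterate converges to (1, -2).

(1, -2)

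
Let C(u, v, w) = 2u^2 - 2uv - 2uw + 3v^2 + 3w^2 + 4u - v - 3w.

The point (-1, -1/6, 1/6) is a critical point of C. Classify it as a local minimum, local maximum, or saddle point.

The Hessian is constant: H = [[4, -2, -2], [-2, 6, 0], [-2, 0, 6]].
Leading principal minors: Δ₁ = 4, Δ₂ = 20, Δ₃ = 96.
All leading minors are positive, so H is positive definite: a local minimum.

local minimum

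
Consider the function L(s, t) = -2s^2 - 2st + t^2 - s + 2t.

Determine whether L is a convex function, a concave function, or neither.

neither

L is quadratic, so its Hessian is the constant matrix H = [[-4, -2], [-2, 2]].
det(H) = -12, tr(H) = -2.
det(H) < 0, so H is indefinite: neither convex nor concave.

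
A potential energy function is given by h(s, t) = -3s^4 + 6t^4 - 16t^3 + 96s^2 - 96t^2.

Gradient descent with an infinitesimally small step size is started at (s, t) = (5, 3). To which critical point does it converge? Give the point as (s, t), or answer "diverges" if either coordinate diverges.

h is separable, so gradient descent decouples: s follows -∂h/∂s, t follows -∂h/∂t.
∂h/∂s = -12s(s - 4)(s + 4); at s=5 this is -540, so s increases.
∂h/∂t = 24t(t - 4)(t + 2); at t=3 this is -360, so t increases.
The s-coordinate has no critical point in that direction and runs off to infinity.

diverges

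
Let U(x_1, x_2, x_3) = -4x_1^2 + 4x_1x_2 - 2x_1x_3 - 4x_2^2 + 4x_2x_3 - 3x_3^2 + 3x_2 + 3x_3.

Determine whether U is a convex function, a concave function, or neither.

U is quadratic, so its Hessian is the constant matrix H = [[-8, 4, -2], [4, -8, 4], [-2, 4, -6]].
Leading principal minors: -8, 48, -192.
Signs alternate −, +, − ⇒ H ≺ 0 ⇒ concave.

concave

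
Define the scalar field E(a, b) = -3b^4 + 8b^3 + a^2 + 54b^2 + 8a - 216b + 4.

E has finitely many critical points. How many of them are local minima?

E separates as a function of a plus a function of b, so ∇E=0 decouples.
∂E/∂a = 2(a + 4) = 0 at a ∈ {-4}; ∂E/∂b = -12(b - 3)(b - 2)(b + 3) = 0 at b ∈ {-3, 2, 3}.
The Hessian is diagonal: diag(E_aa, E_bb). Second derivatives: E_aa(-4)=2; E_bb(-3)=-360, E_bb(2)=60, E_bb(3)=-72.
Local minima occur where both diagonal entries positive: (-4, 2). Count: 1.

1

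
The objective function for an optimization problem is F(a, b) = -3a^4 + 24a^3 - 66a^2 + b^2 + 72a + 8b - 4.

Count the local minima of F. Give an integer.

1

F separates as a function of a plus a function of b, so ∇F=0 decouples.
∂F/∂a = -12(a - 3)(a - 2)(a - 1) = 0 at a ∈ {1, 2, 3}; ∂F/∂b = 2(b + 4) = 0 at b ∈ {-4}.
The Hessian is diagonal: diag(F_aa, F_bb). Second derivatives: F_aa(1)=-24, F_aa(2)=12, F_aa(3)=-24; F_bb(-4)=2.
Local minima occur where both diagonal entries positive: (2, -4). Count: 1.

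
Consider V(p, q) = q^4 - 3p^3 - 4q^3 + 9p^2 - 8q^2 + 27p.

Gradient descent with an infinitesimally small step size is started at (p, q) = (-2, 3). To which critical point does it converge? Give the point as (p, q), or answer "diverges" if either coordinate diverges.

(-1, 4)

V is separable, so gradient descent decouples: p follows -∂V/∂p, q follows -∂V/∂q.
∂V/∂p = -9(p - 3)(p + 1); at p=-2 this is -45, so p increases.
∂V/∂q = 4q(q - 4)(q + 1); at q=3 this is -48, so q increases.
p converges to its nearest critical value -1 (a local min of the p-part); q converges to 4. The iterate converges to (-1, 4).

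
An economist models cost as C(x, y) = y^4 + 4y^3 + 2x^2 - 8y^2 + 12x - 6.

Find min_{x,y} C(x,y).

C(x,y) separates as P(x) + Q(y) − 6, so its minimum is min P + min Q − 6.
P'(x) = 4x + 12 vanishes at x ∈ {-3}; Q'(y) = 4y(y - 1)(y + 4) vanishes at y ∈ {-4, 0, 1}.
Local minima of P (where P''>0): P(-3)=-18. Local minima of Q: Q(-4)=-128, Q(1)=-3.
So the global minimum of C is P(-3) + Q(-4) − 6 = -18 − 128 − 6 = -152, attained at (-3, -4).

-152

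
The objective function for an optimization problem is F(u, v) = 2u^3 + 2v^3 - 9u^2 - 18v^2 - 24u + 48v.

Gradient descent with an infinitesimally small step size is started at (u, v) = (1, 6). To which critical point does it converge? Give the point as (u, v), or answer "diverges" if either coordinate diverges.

(4, 4)

F is separable, so gradient descent decouples: u follows -∂F/∂u, v follows -∂F/∂v.
∂F/∂u = 6(u - 4)(u + 1); at u=1 this is -36, so u increases.
∂F/∂v = 6(v - 4)(v - 2); at v=6 this is 48, so v decreases.
u converges to its nearest critical value 4 (a local min of the u-part); v converges to 4. The iterate converges to (4, 4).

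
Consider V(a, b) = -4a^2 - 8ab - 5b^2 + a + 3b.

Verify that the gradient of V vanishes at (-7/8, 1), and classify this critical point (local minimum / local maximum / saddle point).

∇V = (-8a - 8b + 1, -8a - 10b + 3); substituting (-7/8, 1) gives ∇V = (0, 0), so (-7/8, 1) is indeed a critical point.
The Hessian of V is constant: H = [[-8, -8], [-8, -10]].
det(H) = (-8)·(-10) − (-8)² = 16.
det(H) > 0 and tr(H) = -18 < 0, so H is negative definite and the point is a local maximum.

local maximum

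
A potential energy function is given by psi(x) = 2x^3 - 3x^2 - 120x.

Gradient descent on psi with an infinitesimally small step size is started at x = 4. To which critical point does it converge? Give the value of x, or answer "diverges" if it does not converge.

5

psi'(x) = 6(x - 5)(x + 4), so psi'(4) = -48.
Gradient descent moves in the -psi' direction, i.e. x is increasing.
The nearest critical point in that direction is x = 5, where psi'' = 54 > 0 (a local minimum). The iterate converges there.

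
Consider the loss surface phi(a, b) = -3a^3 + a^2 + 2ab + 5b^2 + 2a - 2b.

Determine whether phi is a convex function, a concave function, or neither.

neither

The term -3a^3 is cubic, so the Hessian is not constant.
∂²phi/∂a² = -18a + 2, which takes both signs as a varies (negative for sufficiently large a). A diagonal entry of the Hessian changing sign means the Hessian is neither positive- nor negative-semidefinite on all of R^2.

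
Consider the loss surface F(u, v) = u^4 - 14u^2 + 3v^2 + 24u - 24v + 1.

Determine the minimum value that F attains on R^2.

-164

F(u,v) separates as P(u) + Q(v) + 1, so its minimum is min P + min Q + 1.
P'(u) = 4(u - 2)(u - 1)(u + 3) vanishes at u ∈ {-3, 1, 2}; Q'(v) = 6v - 24 vanishes at v ∈ {4}.
Local minima of P (where P''>0): P(-3)=-117, P(2)=8. Local minima of Q: Q(4)=-48.
So the global minimum of F is P(-3) + Q(4) + 1 = -117 − 48 + 1 = -164, attained at (-3, 4).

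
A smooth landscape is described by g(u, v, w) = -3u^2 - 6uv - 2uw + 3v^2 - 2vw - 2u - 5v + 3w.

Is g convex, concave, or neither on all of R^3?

neither

g is quadratic, so its Hessian is the constant matrix H = [[-6, -6, -2], [-6, 6, -2], [-2, -2, 0]].
Leading principal minors: -6, -72, -48.
Neither pattern holds ⇒ H is indefinite ⇒ neither convex nor concave.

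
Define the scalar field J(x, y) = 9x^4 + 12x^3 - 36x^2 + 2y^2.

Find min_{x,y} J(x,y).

J(x,y) separates as P(x) + Q(y), so its minimum is min P + min Q.
P'(x) = 36x(x - 1)(x + 2) vanishes at x ∈ {-2, 0, 1}; Q'(y) = 4y vanishes at y ∈ {0}.
Local minima of P (where P''>0): P(-2)=-96, P(1)=-15. Local minima of Q: Q(0)=0.
So the global minimum of J is P(-2) + Q(0) = -96 + 0 = -96, attained at (-2, 0).

-96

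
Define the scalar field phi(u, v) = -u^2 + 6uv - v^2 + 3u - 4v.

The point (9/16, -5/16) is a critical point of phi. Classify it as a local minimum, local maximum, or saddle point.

The Hessian of phi is constant: H = [[-2, 6], [6, -2]].
det(H) = (-2)·(-2) − 6² = -32.
Since det(H) < 0, H is indefinite and the critical point is a saddle point.

saddle point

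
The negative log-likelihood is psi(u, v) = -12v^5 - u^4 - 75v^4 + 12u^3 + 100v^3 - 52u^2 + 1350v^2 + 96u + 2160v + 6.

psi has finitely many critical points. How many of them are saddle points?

psi separates as a function of u plus a function of v, so ∇psi=0 decouples.
∂psi/∂u = -4(u - 4)(u - 3)(u - 2) = 0 at u ∈ {2, 3, 4}; ∂psi/∂v = -60(v - 3)(v + 1)(v + 3)(v + 4) = 0 at v ∈ {-4, -3, -1, 3}.
The Hessian is diagonal: diag(psi_uu, psi_vv). Second derivatives: psi_uu(2)=-8, psi_uu(3)=4, psi_uu(4)=-8; psi_vv(-4)=1260, psi_vv(-3)=-720, psi_vv(-1)=1440, psi_vv(3)=-10080.
Saddle points occur where the two diagonal entries have opposite signs: (2, -4), (2, -1), (3, -3), (3, 3), (4, -4), (4, -1). Count: 6.

6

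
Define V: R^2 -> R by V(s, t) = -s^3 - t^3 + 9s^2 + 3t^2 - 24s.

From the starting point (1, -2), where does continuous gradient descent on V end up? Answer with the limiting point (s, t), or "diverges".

(2, 0)

V is separable, so gradient descent decouples: s follows -∂V/∂s, t follows -∂V/∂t.
∂V/∂s = -3(s - 4)(s - 2); at s=1 this is -9, so s increases.
∂V/∂t = -3t(t - 2); at t=-2 this is -24, so t increases.
s converges to its nearest critical value 2 (a local min of the s-part); t converges to 0. The iterate converges to (2, 0).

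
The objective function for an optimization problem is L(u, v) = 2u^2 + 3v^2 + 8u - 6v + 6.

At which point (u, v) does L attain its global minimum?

(-2, 1)

L(u,v) separates as P(u) + Q(v) + 6, so its minimum is min P + min Q + 6.
P'(u) = 4u + 8 vanishes at u ∈ {-2}; Q'(v) = 6v - 6 vanishes at v ∈ {1}.
Local minima of P (where P''>0): P(-2)=-8. Local minima of Q: Q(1)=-3.
So the global minimum of L is P(-2) + Q(1) + 6 = -8 − 3 + 6 = -5, attained at (-2, 1).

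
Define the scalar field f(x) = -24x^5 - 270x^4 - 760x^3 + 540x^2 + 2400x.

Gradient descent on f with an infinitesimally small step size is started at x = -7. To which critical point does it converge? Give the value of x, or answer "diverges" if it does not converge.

f'(x) = -120(x - 1)(x + 1)(x + 4)(x + 5), so f'(-7) = -34560.
Gradient descent moves in the -f' direction, i.e. x is increasing.
The nearest critical point in that direction is x = -5, where f'' = 2880 > 0 (a local minimum). The iterate converges there.

-5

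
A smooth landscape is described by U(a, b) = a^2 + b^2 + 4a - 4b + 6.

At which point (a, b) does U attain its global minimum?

U(a,b) separates as P(a) + Q(b) + 6, so its minimum is min P + min Q + 6.
P'(a) = 2a + 4 vanishes at a ∈ {-2}; Q'(b) = 2b - 4 vanishes at b ∈ {2}.
Local minima of P (where P''>0): P(-2)=-4. Local minima of Q: Q(2)=-4.
So the global minimum of U is P(-2) + Q(2) + 6 = -4 − 4 + 6 = -2, attained at (-2, 2).

(-2, 2)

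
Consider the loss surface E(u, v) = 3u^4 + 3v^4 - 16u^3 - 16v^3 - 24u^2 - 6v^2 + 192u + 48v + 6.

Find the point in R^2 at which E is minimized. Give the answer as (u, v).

E(u,v) separates as P(u) + Q(v) + 6, so its minimum is min P + min Q + 6.
P'(u) = 12(u - 4)(u - 2)(u + 2) vanishes at u ∈ {-2, 2, 4}; Q'(v) = 12(v - 4)(v - 1)(v + 1) vanishes at v ∈ {-1, 1, 4}.
Local minima of P (where P''>0): P(-2)=-304, P(4)=128. Local minima of Q: Q(-1)=-35, Q(4)=-160.
So the global minimum of E is P(-2) + Q(4) + 6 = -304 − 160 + 6 = -458, attained at (-2, 4).

(-2, 4)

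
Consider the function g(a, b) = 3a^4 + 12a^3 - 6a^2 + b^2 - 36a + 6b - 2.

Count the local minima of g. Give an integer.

2

g separates as a function of a plus a function of b, so ∇g=0 decouples.
∂g/∂a = 12(a - 1)(a + 1)(a + 3) = 0 at a ∈ {-3, -1, 1}; ∂g/∂b = 2(b + 3) = 0 at b ∈ {-3}.
The Hessian is diagonal: diag(g_aa, g_bb). Second derivatives: g_aa(-3)=96, g_aa(-1)=-48, g_aa(1)=96; g_bb(-3)=2.
Local minima occur where both diagonal entries positive: (-3, -3), (1, -3). Count: 2.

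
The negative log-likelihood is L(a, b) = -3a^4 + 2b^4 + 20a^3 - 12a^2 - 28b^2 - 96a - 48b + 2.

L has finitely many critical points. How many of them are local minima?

2

L separates as a function of a plus a function of b, so ∇L=0 decouples.
∂L/∂a = -12(a - 4)(a - 2)(a + 1) = 0 at a ∈ {-1, 2, 4}; ∂L/∂b = 8(b - 3)(b + 1)(b + 2) = 0 at b ∈ {-2, -1, 3}.
The Hessian is diagonal: diag(L_aa, L_bb). Second derivatives: L_aa(-1)=-180, L_aa(2)=72, L_aa(4)=-120; L_bb(-2)=40, L_bb(-1)=-32, L_bb(3)=160.
Local minima occur where both diagonal entries positive: (2, -2), (2, 3). Count: 2.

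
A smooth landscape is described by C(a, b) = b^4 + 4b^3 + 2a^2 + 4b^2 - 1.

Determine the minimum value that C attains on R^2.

C(a,b) separates as P(a) + Q(b) − 1, so its minimum is min P + min Q − 1.
P'(a) = 4a vanishes at a ∈ {0}; Q'(b) = 4b(b + 1)(b + 2) vanishes at b ∈ {-2, -1, 0}.
Local minima of P (where P''>0): P(0)=0. Local minima of Q: Q(-2)=0, Q(0)=0.
So the global minimum of C is P(0) + Q(-2) − 1 = 0 + 0 − 1 = -1, attained at (0, -2).

-1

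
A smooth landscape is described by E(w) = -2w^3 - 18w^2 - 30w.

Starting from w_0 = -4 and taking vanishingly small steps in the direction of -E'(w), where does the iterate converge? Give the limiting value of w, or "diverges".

-5

E'(w) = -6(w + 1)(w + 5), so E'(-4) = 18.
Gradient descent moves in the -E' direction, i.e. w is decreasing.
The nearest critical point in that direction is w = -5, where E'' = 24 > 0 (a local minimum). The iterate converges there.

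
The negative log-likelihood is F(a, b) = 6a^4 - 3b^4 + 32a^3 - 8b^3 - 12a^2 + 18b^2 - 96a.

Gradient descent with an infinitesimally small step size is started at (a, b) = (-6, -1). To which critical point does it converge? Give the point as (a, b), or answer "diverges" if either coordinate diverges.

(-4, 0)

F is separable, so gradient descent decouples: a follows -∂F/∂a, b follows -∂F/∂b.
∂F/∂a = 24(a - 1)(a + 1)(a + 4); at a=-6 this is -1680, so a increases.
∂F/∂b = -12b(b - 1)(b + 3); at b=-1 this is -48, so b increases.
a converges to its nearest critical value -4 (a local min of the a-part); b converges to 0. The iterate converges to (-4, 0).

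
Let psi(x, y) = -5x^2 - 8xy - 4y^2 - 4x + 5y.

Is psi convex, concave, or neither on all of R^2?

psi is quadratic, so its Hessian is the constant matrix H = [[-10, -8], [-8, -8]].
det(H) = 16, tr(H) = -18.
det(H) > 0 and tr(H) < 0, so H is negative definite everywhere: concave.

concave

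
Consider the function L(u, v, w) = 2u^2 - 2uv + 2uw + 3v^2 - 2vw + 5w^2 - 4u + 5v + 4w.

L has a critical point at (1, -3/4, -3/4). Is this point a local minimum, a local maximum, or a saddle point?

local minimum

The Hessian is constant: H = [[4, -2, 2], [-2, 6, -2], [2, -2, 10]].
Leading principal minors: Δ₁ = 4, Δ₂ = 20, Δ₃ = 176.
All leading minors are positive, so H is positive definite: a local minimum.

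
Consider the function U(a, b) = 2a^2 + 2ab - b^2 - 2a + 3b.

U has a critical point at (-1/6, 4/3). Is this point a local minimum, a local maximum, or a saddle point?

The Hessian of U is constant: H = [[4, 2], [2, -2]].
det(H) = 4·(-2) − 2² = -12.
Since det(H) < 0, H is indefinite and the critical point is a saddle point.

saddle point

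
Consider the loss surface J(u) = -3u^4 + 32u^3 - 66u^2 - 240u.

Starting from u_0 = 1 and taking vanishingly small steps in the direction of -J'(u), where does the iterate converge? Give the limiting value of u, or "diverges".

4

J'(u) = -12(u - 5)(u - 4)(u + 1), so J'(1) = -288.
Gradient descent moves in the -J' direction, i.e. u is increasing.
The nearest critical point in that direction is u = 4, where J'' = 60 > 0 (a local minimum). The iterate converges there.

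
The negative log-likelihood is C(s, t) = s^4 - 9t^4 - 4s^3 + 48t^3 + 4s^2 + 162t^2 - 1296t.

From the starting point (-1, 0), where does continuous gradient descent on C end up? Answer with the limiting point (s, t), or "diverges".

(0, 3)

C is separable, so gradient descent decouples: s follows -∂C/∂s, t follows -∂C/∂t.
∂C/∂s = 4s(s - 2)(s - 1); at s=-1 this is -24, so s increases.
∂C/∂t = -36(t - 4)(t - 3)(t + 3); at t=0 this is -1296, so t increases.
s converges to its nearest critical value 0 (a local min of the s-part); t converges to 3. The iterate converges to (0, 3).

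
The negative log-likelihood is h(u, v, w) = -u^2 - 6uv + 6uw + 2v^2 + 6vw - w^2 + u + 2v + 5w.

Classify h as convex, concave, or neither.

neither

h is quadratic, so its Hessian is the constant matrix H = [[-2, -6, 6], [-6, 4, 6], [6, 6, -2]].
Leading principal minors: -2, -44, -416.
Neither pattern holds ⇒ H is indefinite ⇒ neither convex nor concave.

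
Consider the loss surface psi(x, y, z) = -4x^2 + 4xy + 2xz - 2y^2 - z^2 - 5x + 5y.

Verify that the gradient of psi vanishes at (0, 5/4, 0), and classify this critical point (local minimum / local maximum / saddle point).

local maximum

∇psi = (-8x + 4y + 2z - 5, 4x - 4y + 5, 2x - 2z); substituting (0, 5/4, 0) gives ∇psi = (0, 0, 0), so (0, 5/4, 0) is indeed a critical point.
The Hessian is constant: H = [[-8, 4, 2], [4, -4, 0], [2, 0, -2]].
Leading principal minors: Δ₁ = -8, Δ₂ = 16, Δ₃ = -16.
The minors alternate sign starting negative (−, +, −), so H is negative definite: a local maximum.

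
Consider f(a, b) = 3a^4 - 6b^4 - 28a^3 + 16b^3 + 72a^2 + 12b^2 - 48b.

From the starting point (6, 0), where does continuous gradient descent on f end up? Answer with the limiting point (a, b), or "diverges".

(4, 1)

f is separable, so gradient descent decouples: a follows -∂f/∂a, b follows -∂f/∂b.
∂f/∂a = 12a(a - 4)(a - 3); at a=6 this is 432, so a decreases.
∂f/∂b = -24(b - 2)(b - 1)(b + 1); at b=0 this is -48, so b increases.
a converges to its nearest critical value 4 (a local min of the a-part); b converges to 1. The iterate converges to (4, 1).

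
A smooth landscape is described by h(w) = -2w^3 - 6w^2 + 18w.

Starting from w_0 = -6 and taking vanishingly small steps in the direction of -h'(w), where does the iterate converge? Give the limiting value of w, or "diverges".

h'(w) = -6(w - 1)(w + 3), so h'(-6) = -126.
Gradient descent moves in the -h' direction, i.e. w is increasing.
The nearest critical point in that direction is w = -3, where h'' = 24 > 0 (a local minimum). The iterate converges there.

-3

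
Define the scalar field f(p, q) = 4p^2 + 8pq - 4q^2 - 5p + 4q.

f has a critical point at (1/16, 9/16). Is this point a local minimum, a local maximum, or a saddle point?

saddle point

The Hessian of f is constant: H = [[8, 8], [8, -8]].
det(H) = 8·(-8) − 8² = -128.
Since det(H) < 0, H is indefinite and the critical point is a saddle point.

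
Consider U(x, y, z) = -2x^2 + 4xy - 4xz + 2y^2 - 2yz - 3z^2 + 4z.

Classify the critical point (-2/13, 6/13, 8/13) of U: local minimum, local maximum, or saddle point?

The Hessian is constant: H = [[-4, 4, -4], [4, 4, -2], [-4, -2, -6]].
Leading principal minors: Δ₁ = -4, Δ₂ = -32, Δ₃ = 208.
The minors fit neither the all-positive nor the alternating-sign pattern, so H is indefinite: a saddle point.

saddle point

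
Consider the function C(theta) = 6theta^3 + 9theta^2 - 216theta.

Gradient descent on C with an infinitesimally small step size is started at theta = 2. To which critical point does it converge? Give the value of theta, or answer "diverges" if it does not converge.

3

C'(theta) = 18(theta - 3)(theta + 4), so C'(2) = -108.
Gradient descent moves in the -C' direction, i.e. theta is increasing.
The nearest critical point in that direction is theta = 3, where C'' = 126 > 0 (a local minimum). The iterate converges there.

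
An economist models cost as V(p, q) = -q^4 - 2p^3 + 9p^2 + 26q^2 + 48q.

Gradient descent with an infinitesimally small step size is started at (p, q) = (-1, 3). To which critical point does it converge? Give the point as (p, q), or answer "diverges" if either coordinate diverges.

(0, -1)

V is separable, so gradient descent decouples: p follows -∂V/∂p, q follows -∂V/∂q.
∂V/∂p = -6p(p - 3); at p=-1 this is -24, so p increases.
∂V/∂q = -4(q - 4)(q + 1)(q + 3); at q=3 this is 96, so q decreases.
p converges to its nearest critical value 0 (a local min of the p-part); q converges to -1. The iterate converges to (0, -1).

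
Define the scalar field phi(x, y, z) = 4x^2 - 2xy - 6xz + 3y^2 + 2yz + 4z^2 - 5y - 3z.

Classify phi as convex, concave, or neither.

phi is quadratic, so its Hessian is the constant matrix H = [[8, -2, -6], [-2, 6, 2], [-6, 2, 8]].
Leading principal minors: 8, 44, 152.
All positive ⇒ H ≻ 0 ⇒ convex.

convex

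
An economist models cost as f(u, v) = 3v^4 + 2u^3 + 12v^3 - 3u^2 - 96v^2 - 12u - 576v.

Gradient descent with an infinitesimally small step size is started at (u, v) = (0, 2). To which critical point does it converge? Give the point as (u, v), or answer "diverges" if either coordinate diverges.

f is separable, so gradient descent decouples: u follows -∂f/∂u, v follows -∂f/∂v.
∂f/∂u = 6(u - 2)(u + 1); at u=0 this is -12, so u increases.
∂f/∂v = 12(v - 4)(v + 3)(v + 4); at v=2 this is -720, so v increases.
u converges to its nearest critical value 2 (a local min of the u-part); v converges to 4. The iterate converges to (2, 4).

(2, 4)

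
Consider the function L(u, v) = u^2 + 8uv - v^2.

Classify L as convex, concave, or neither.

neither

L is quadratic, so its Hessian is the constant matrix H = [[2, 8], [8, -2]].
det(H) = -68, tr(H) = 0.
det(H) < 0, so H is indefinite: neither convex nor concave.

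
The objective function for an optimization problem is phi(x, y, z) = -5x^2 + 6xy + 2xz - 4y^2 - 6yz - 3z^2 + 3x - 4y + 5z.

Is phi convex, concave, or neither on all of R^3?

concave

phi is quadratic, so its Hessian is the constant matrix H = [[-10, 6, 2], [6, -8, -6], [2, -6, -6]].
Leading principal minors: -10, 44, -16.
Signs alternate −, +, − ⇒ H ≺ 0 ⇒ concave.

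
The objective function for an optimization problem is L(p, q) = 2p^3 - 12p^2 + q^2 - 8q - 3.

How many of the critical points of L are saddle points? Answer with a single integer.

L separates as a function of p plus a function of q, so ∇L=0 decouples.
∂L/∂p = 6p(p - 4) = 0 at p ∈ {0, 4}; ∂L/∂q = 2(q - 4) = 0 at q ∈ {4}.
The Hessian is diagonal: diag(L_pp, L_qq). Second derivatives: L_pp(0)=-24, L_pp(4)=24; L_qq(4)=2.
Saddle points occur where the two diagonal entries have opposite signs: (0, 4). Count: 1.

1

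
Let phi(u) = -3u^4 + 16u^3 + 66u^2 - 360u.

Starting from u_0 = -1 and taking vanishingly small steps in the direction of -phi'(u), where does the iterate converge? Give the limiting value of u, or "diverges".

2

phi'(u) = -12(u - 5)(u - 2)(u + 3), so phi'(-1) = -432.
Gradient descent moves in the -phi' direction, i.e. u is increasing.
The nearest critical point in that direction is u = 2, where phi'' = 180 > 0 (a local minimum). The iterate converges there.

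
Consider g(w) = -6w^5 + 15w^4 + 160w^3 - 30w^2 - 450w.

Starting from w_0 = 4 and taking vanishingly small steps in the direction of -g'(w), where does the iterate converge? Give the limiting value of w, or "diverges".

g'(w) = -30(w - 5)(w - 1)(w + 1)(w + 3), so g'(4) = 3150.
Gradient descent moves in the -g' direction, i.e. w is decreasing.
The nearest critical point in that direction is w = 1, where g'' = 960 > 0 (a local minimum). The iterate converges there.

1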